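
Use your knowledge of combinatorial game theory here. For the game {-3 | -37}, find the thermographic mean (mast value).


Game = {-3 | -37}, a switch {a | b} with numbers a > b.
Its thermograph has left wall a - t and right wall b + t, which meet at t = (a - b)/2, where both equal (a + b)/2. So the mast (mean value) is at (a + b)/2.
Mean = (-3 + (-37))/2 = -40/2 = -20

-20


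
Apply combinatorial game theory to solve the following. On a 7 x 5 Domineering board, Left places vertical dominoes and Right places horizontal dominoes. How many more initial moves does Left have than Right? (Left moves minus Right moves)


Board is 7 x 5 (rows x cols).
Left (vertical) placements: (rows-1) * cols = 6 * 5 = 30
Right (horizontal) placements: rows * (cols-1) = 7 * 4 = 28
Advantage = Left - Right = 30 - 28 = 2

2


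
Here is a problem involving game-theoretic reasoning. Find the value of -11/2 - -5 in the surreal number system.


x = -11/2, y = -5
Converting to common denominator: 2
x = -11/2, y = -10/2
x - y = -11/2 - -5 = -1/2

-1/2


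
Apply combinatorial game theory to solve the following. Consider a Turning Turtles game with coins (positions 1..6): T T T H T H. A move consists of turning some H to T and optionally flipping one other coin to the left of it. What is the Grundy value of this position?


Coins: T T T H T H
Key fact: a single head at position k behaves exactly like a Nim heap of size k (turning it to T and optionally flipping a coin at j < k corresponds to moving the heap from k to j, or to 0), and heads combine as a disjunctive sum (two heads at the same place would cancel, matching j XOR j = 0). So the Nim-value is the XOR of the 1-indexed positions of the heads.
Face-up positions (1-indexed): [4, 6]
XOR 0 with 4: 0 XOR 4 = 4
XOR 4 with 6: 4 XOR 6 = 2
Nim-value = 2

2


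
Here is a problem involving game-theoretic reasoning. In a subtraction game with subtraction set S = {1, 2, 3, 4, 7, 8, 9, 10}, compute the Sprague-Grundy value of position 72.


The subtraction set is S = {1, 2, 3, 4, 7, 8, 9, 10}.
G(k) = mex{ G(k - s) : s in S, s <= k }. We compute iteratively: G(0) = 0.
G(1) = mex({0}) = 1
G(2) = mex({0, 1}) = 2
G(3) = mex({0, 1, 2}) = 3
G(4) = mex({0, 1, 2, 3}) = 4
G(5) = mex({1, 2, 3, 4}) = 0
G(6) = mex({0, 2, 3, 4}) = 1
G(7) = mex({0, 1, 3, 4}) = 2
G(8) = mex({0, 1, 2, 4}) = 3
G(9) = mex({0, 1, 2, 3}) = 4
G(10) = mex({0, 1, 2, 3, 4}) = 5
G(11) = mex({1, 2, 3, 4, 5}) = 0
G(12) = mex({0, 2, 3, 4, 5}) = 1
G(13) = mex({0, 1, 3, 4, 5}) = 2
G(14) = mex({0, 1, 2, 4, 5}) = 3
G(15) = mex({0, 1, 2, 3}) = 4
G(16) = mex({1, 2, 3, 4}) = 0
G(17) = mex({0, 2, 3, 4, 5}) = 1
G(18) = mex({0, 1, 3, 4, 5}) = 2
G(19) = mex({0, 1, 2, 4, 5}) = 3
G(20) = mex({0, 1, 2, 3, 5}) = 4
Observe that G(11)..G(20) = 0, 1, 2, 3, 4, 0, 1, 2, 3, 4 repeats G(0)..G(9) = 0, 1, 2, 3, 4, 0, 1, 2, 3, 4.
For k >= max(S) = 10, G(k) is determined by the previous 10 values G(k-10)..G(k-1); a window of 10 consecutive values has recurred shifted by 11, so by induction G(k + 11) = G(k) for all k >= 0: the sequence is periodic from the start with period 11.
One period: G(0..10) = 0, 1, 2, 3, 4, 0, 1, 2, 3, 4, 5.
72 mod 11 = 6, so G(72) = G(6) = 1.

1


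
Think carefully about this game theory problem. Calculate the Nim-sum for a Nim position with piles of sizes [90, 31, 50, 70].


We need the XOR (exclusive or) of all pile sizes.
After XOR-ing pile 1 (size 90): 0 XOR 90 = 90
After XOR-ing pile 2 (size 31): 90 XOR 31 = 69
After XOR-ing pile 3 (size 50): 69 XOR 50 = 119
After XOR-ing pile 4 (size 70): 119 XOR 70 = 49
The Nim-value of this position is 49.

49


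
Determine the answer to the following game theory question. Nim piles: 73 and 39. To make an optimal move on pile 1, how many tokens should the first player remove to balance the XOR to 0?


Piles: 73 and 39
Current XOR: 73 XOR 39 = 110 (non-zero, so this is an N-position).
To make the XOR zero, we need to find a move that balances the piles.
For pile 1 (size 73): target = 73 XOR 110 = 39
We reduce pile 1 from 73 to 39.
Tokens removed: 73 - 39 = 34
Verification: 39 XOR 39 = 0

34


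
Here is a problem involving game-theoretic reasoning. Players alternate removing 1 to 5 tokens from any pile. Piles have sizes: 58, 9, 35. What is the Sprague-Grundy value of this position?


Subtraction set: {1, 2, 3, 4, 5}
For this subtraction set, G(n) = n mod 6 (period = max + 1 = 6).
Pile 1 (size 58): G(58) = 58 mod 6 = 4
Pile 2 (size 9): G(9) = 9 mod 6 = 3
Pile 3 (size 35): G(35) = 35 mod 6 = 5
Total Grundy value = XOR of all: 4 XOR 3 XOR 5 = 2

2


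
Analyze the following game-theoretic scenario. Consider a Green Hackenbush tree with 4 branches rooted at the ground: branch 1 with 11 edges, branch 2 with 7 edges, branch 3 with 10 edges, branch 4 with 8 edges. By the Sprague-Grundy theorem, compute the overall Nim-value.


The tree has 4 branches from the ground vertex.
In Green Hackenbush, the Nim-value of a simple path of length k is k.
Branch 1: length 11, Nim-value = 11
Branch 2: length 7, Nim-value = 7
Branch 3: length 10, Nim-value = 10
Branch 4: length 8, Nim-value = 8
Total Nim-value = XOR of all branch values:
0 XOR 11 = 11
11 XOR 7 = 12
12 XOR 10 = 6
6 XOR 8 = 14
Nim-value of the tree = 14

14


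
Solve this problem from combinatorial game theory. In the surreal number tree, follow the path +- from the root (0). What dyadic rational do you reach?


Sign expansion: +-
Rule: track bounds (lo, hi), initially (-inf, +inf). On '+', the current value becomes lo and we move to the simplest number in (value, hi): value + 1 if hi = +inf, otherwise the midpoint (value + hi)/2. On '-', the current value becomes hi and we move to value - 1 if lo = -inf, otherwise the midpoint (lo + value)/2.
Start at 0.
Step 1: sign = +, move right. Bounds: (0, +inf). Value = 1
Step 2: sign = -, move left. Bounds: (0, 1). Value = 1/2
The surreal number with sign expansion +- is 1/2.

1/2


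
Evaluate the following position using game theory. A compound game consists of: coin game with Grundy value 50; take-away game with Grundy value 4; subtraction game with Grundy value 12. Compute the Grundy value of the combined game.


By the Sprague-Grundy theorem, the Grundy value of a sum of games is the XOR of individual Grundy values.
coin game: Grundy value = 50. Running XOR: 0 XOR 50 = 50
take-away game: Grundy value = 4. Running XOR: 50 XOR 4 = 54
subtraction game: Grundy value = 12. Running XOR: 54 XOR 12 = 58
The combined Grundy value is 58.

58


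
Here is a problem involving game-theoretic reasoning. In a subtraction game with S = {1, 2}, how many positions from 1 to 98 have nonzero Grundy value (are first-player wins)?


Subtraction set S = {1, 2}, so G(n) = n mod 3.
G(n) = 0 when n is a multiple of 3.
Multiples of 3 in [1, 98]: 32
N-positions (nonzero Grundy) = 98 - 32 = 66

66


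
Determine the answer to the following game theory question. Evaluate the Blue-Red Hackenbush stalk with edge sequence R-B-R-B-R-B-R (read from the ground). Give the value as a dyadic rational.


Edges (from ground): R-B-R-B-R-B-R
By Berlekamp's sign-expansion rule, a Blue-Red Hackenbush stalk has the value of the surreal number whose sign sequence is the edge sequence with B -> + and R -> -.
Sign sequence: -+-+-+-
Trace the sign expansion in the surreal number tree, starting from 0:
Edge 1: R (sign -) -> bounds (-inf, 0), value = -1
Edge 2: B (sign +) -> bounds (-1, 0), value = -1/2
Edge 3: R (sign -) -> bounds (-1, -1/2), value = -3/4
Edge 4: B (sign +) -> bounds (-3/4, -1/2), value = -5/8
Edge 5: R (sign -) -> bounds (-3/4, -5/8), value = -11/16
Edge 6: B (sign +) -> bounds (-11/16, -5/8), value = -21/32
Edge 7: R (sign -) -> bounds (-11/16, -21/32), value = -43/64
Game value = -43/64

-43/64


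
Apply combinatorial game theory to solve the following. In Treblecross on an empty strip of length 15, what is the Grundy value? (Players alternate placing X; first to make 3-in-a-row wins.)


Treblecross: place X on empty cells; 3-in-a-row wins.
Playing within two cells of an existing X lets the opponent win at once, so sensible play treats the cells i-2..i+2 around each X as dead. The player left with no safe cell loses, so this is a normal-play take-away game on strips of safe cells.
Placing X at cell i (0-indexed) of a strip of k safe cells leaves independent strips of sizes max(0, i-2) and max(0, k-i-3). Hence G(k) = mex{ G(max(0,i-2)) XOR G(max(0,k-i-3)) : 0 <= i < k }, with G(0) = 0.
G(1): splits (0,0):0^0=0 -> mex({0}) = 1
G(2): splits (0,0):0^0=0 -> mex({0}) = 1
G(3): splits (0,0):0^0=0 -> mex({0}) = 1
G(4): splits (0,1):0^1=1 (0,0):0^0=0 -> mex({0, 1}) = 2
G(5): splits (0,2):0^1=1 (0,1):0^1=1 (0,0):0^0=0 -> mex({0, 1}) = 2
G(6) = mex({1}) = 0
G(7) = mex({0, 1, 2}) = 3
G(8) = mex({0, 1, 2}) = 3
G(9) = mex({0, 2}) = 1
G(10) = mex({0, 2, 3}) = 1
G(11) = mex({0, 3}) = 1
G(12) = mex({1, 3}) = 0
G(13) = mex({0, 1, 2, 3}) = 4
G(14) = mex({0, 1, 2}) = 3
G(15) = mex({0, 1, 2}) = 3
Therefore G(15) = 3.

3


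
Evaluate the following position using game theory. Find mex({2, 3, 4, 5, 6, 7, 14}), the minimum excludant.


Set = {2, 3, 4, 5, 6, 7, 14}
0 is NOT in the set. This is the mex.
mex = 0

0


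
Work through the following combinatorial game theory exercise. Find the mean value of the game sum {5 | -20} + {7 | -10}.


G1 = {5 | -20}, G2 = {7 | -10}
Each is a switch {a | b} with numbers a > b; its mean value is (a + b)/2, and mean value is additive over game sums: m(G1 + G2) = m(G1) + m(G2).
Mean of G1 = (5 + (-20))/2 = -15/2 = -15/2
Mean of G2 = (7 + (-10))/2 = -3/2 = -3/2
Mean of G1 + G2 = -15/2 + -3/2 = -9

-9


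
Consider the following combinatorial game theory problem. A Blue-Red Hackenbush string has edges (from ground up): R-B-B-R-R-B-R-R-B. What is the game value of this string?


Edges (from ground): R-B-B-R-R-B-R-R-B
By Berlekamp's sign-expansion rule, a Blue-Red Hackenbush stalk has the value of the surreal number whose sign sequence is the edge sequence with B -> + and R -> -.
Sign sequence: -++--+--+
Trace the sign expansion in the surreal number tree, starting from 0:
Edge 1: R (sign -) -> bounds (-inf, 0), value = -1
Edge 2: B (sign +) -> bounds (-1, 0), value = -1/2
Edge 3: B (sign +) -> bounds (-1/2, 0), value = -1/4
Edge 4: R (sign -) -> bounds (-1/2, -1/4), value = -3/8
Edge 5: R (sign -) -> bounds (-1/2, -3/8), value = -7/16
Edge 6: B (sign +) -> bounds (-7/16, -3/8), value = -13/32
Edge 7: R (sign -) -> bounds (-7/16, -13/32), value = -27/64
Edge 8: R (sign -) -> bounds (-7/16, -27/64), value = -55/128
Edge 9: B (sign +) -> bounds (-55/128, -27/64), value = -109/256
Game value = -109/256

-109/256


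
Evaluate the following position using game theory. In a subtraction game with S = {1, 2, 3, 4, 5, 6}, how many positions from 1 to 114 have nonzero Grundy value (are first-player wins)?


Subtraction set S = {1, 2, 3, 4, 5, 6}, so G(n) = n mod 7.
G(n) = 0 when n is a multiple of 7.
Multiples of 7 in [1, 114]: 16
N-positions (nonzero Grundy) = 114 - 16 = 98

98


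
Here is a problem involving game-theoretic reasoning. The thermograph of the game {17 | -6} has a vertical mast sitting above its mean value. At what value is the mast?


Game = {17 | -6}, a switch {a | b} with numbers a > b.
Its thermograph has left wall a - t and right wall b + t, which meet at t = (a - b)/2, where both equal (a + b)/2. So the mast (mean value) is at (a + b)/2.
Mean = (17 + (-6))/2 = 11/2 = 11/2

11/2


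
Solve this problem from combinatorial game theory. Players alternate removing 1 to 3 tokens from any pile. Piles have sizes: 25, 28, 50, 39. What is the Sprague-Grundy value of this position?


Subtraction set: {1, 2, 3}
For this subtraction set, G(n) = n mod 4 (period = max + 1 = 4).
Pile 1 (size 25): G(25) = 25 mod 4 = 1
Pile 2 (size 28): G(28) = 28 mod 4 = 0
Pile 3 (size 50): G(50) = 50 mod 4 = 2
Pile 4 (size 39): G(39) = 39 mod 4 = 3
Total Grundy value = XOR of all: 1 XOR 0 XOR 2 XOR 3 = 0

0


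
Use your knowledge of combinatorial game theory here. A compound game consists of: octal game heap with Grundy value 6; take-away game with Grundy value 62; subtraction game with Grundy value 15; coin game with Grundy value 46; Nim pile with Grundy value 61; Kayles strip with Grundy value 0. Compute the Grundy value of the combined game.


By the Sprague-Grundy theorem, the Grundy value of a sum of games is the XOR of individual Grundy values.
octal game heap: Grundy value = 6. Running XOR: 0 XOR 6 = 6
take-away game: Grundy value = 62. Running XOR: 6 XOR 62 = 56
subtraction game: Grundy value = 15. Running XOR: 56 XOR 15 = 55
coin game: Grundy value = 46. Running XOR: 55 XOR 46 = 25
Nim pile: Grundy value = 61. Running XOR: 25 XOR 61 = 36
Kayles strip: Grundy value = 0. Running XOR: 36 XOR 0 = 36
The combined Grundy value is 36.

36


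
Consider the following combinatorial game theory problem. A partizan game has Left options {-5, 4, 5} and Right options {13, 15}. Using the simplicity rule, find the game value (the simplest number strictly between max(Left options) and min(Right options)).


Left options: {-5, 4, 5}, max = 5
Right options: {13, 15}, min = 13
All options are numbers and max(Left) < min(Right), so by the simplicity theorem the value is the simplest (earliest-born) number strictly between 5 and 13.
Integers 6 through 12 all lie strictly between 5 and 13.
Among integers, the simplest (lowest birthday = smallest |n|; 0 is born on day 0, +-n on day n) is 6.
No non-integer in the interval can be simpler: if x is a non-integer in the interval, then floor(x) or ceil(x) also lies in the interval (the interval contains an integer), and both are proper prefixes of x's sign expansion, i.e. born earlier. So the game value is 6.
Game value = 6

6


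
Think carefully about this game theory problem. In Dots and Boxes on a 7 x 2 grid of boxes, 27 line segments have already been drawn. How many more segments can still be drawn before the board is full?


Grid: 7 x 2 boxes, i.e. 8 rows and 3 columns of dots.
Horizontal edges: (rows + 1) * cols = 8 * 2 = 16
Vertical edges: rows * (cols + 1) = 7 * 3 = 21
Total edges: 16 + 21 = 37
Edges drawn: 27
Remaining: 37 - 27 = 10

10


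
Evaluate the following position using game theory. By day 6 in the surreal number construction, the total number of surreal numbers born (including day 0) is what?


Day 0: {|} = 0 is born. Count = 1.
Day n: the number of surreal numbers born by day n is 2^(n+1) - 1.
By day 0: 2^1 - 1 = 1
By day 1: 2^2 - 1 = 3
By day 2: 2^3 - 1 = 7
By day 3: 2^4 - 1 = 15
By day 4: 2^5 - 1 = 31
By day 5: 2^6 - 1 = 63
By day 6: 2^7 - 1 = 127
By day 6: 127 surreal numbers.

127


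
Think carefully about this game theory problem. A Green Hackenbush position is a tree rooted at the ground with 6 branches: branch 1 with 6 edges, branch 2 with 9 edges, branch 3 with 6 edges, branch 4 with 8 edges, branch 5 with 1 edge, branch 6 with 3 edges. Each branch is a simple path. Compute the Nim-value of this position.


The tree has 6 branches from the ground vertex.
In Green Hackenbush, the Nim-value of a simple path of length k is k.
Branch 1: length 6, Nim-value = 6
Branch 2: length 9, Nim-value = 9
Branch 3: length 6, Nim-value = 6
Branch 4: length 8, Nim-value = 8
Branch 5: length 1, Nim-value = 1
Branch 6: length 3, Nim-value = 3
Total Nim-value = XOR of all branch values:
0 XOR 6 = 6
6 XOR 9 = 15
15 XOR 6 = 9
9 XOR 8 = 1
1 XOR 1 = 0
0 XOR 3 = 3
Nim-value of the tree = 3

3


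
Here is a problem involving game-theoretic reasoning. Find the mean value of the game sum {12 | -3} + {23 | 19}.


G1 = {12 | -3}, G2 = {23 | 19}
Each is a switch {a | b} with numbers a > b; its mean value is (a + b)/2, and mean value is additive over game sums: m(G1 + G2) = m(G1) + m(G2).
Mean of G1 = (12 + (-3))/2 = 9/2 = 9/2
Mean of G2 = (23 + (19))/2 = 42/2 = 21
Mean of G1 + G2 = 9/2 + 21 = 51/2

51/2


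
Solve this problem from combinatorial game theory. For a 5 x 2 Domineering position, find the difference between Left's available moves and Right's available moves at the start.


Board is 5 x 2 (rows x cols).
Left (vertical) placements: (rows-1) * cols = 4 * 2 = 8
Right (horizontal) placements: rows * (cols-1) = 5 * 1 = 5
Advantage = Left - Right = 8 - 5 = 3

3


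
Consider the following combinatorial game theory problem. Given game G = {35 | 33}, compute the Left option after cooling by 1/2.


Original game: {35 | 33} (a switch {a | b} with a > b).
Cooling by t (for t below the temperature (a - b)/2 = 1) taxes each move by t: {a | b} cooled by t is {a - t | b + t}.
Cooling amount: t = 1/2
Cooled Left option: 35 - 1/2 = 69/2
Cooled Right option: 33 + 1/2 = 67/2
Cooled game: {69/2 | 67/2}
Left option = 69/2

69/2


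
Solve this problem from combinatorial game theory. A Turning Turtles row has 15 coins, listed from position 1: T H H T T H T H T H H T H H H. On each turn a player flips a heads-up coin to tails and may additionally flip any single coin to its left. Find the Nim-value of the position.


Coins: T H H T T H T H T H H T H H H
Key fact: a single head at position k behaves exactly like a Nim heap of size k (turning it to T and optionally flipping a coin at j < k corresponds to moving the heap from k to j, or to 0), and heads combine as a disjunctive sum (two heads at the same place would cancel, matching j XOR j = 0). So the Nim-value is the XOR of the 1-indexed positions of the heads.
Face-up positions (1-indexed): [2, 3, 6, 8, 10, 11, 13, 14, 15]
XOR 0 with 2: 0 XOR 2 = 2
XOR 2 with 3: 2 XOR 3 = 1
XOR 1 with 6: 1 XOR 6 = 7
XOR 7 with 8: 7 XOR 8 = 15
XOR 15 with 10: 15 XOR 10 = 5
XOR 5 with 11: 5 XOR 11 = 14
XOR 14 with 13: 14 XOR 13 = 3
XOR 3 with 14: 3 XOR 14 = 13
XOR 13 with 15: 13 XOR 15 = 2
Nim-value = 2

2


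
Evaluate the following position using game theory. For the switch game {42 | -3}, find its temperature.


The game is {42 | -3}, a switch {a | b} with numbers a > b.
Cooling {a | b} by t gives {a - t | b + t}, which stops being hot when a - t = b + t, i.e. at t = (a - b)/2. So the temperature of a switch is (a - b)/2.
Temperature = (Left option - Right option) / 2
= (42 - (-3)) / 2
= 45 / 2
= 45/2

45/2


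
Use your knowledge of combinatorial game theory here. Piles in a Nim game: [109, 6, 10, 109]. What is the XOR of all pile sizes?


We need the XOR (exclusive or) of all pile sizes.
After XOR-ing pile 1 (size 109): 0 XOR 109 = 109
After XOR-ing pile 2 (size 6): 109 XOR 6 = 107
After XOR-ing pile 3 (size 10): 107 XOR 10 = 97
After XOR-ing pile 4 (size 109): 97 XOR 109 = 12
The Nim-value of this position is 12.

12


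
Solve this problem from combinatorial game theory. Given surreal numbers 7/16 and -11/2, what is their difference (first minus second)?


x = 7/16, y = -11/2
Converting to common denominator: 16
x = 7/16, y = -88/16
x - y = 7/16 - -11/2 = 95/16

95/16


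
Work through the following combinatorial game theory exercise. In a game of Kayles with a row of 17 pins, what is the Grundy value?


Kayles: a move removes 1 or 2 adjacent pins from a contiguous row.
Removing pins from a row of k leaves two independent rows (a, b) with a + b = k - 1 (one pin) or a + b = k - 2 (two pins); an end removal gives a = 0.
By Sprague-Grundy, G(k) = mex{ G(a) XOR G(b) } over all these splits. G(0) = 0.
G(1): splits (0,0):0^0=0 -> mex({0}) = 1
G(2): splits (0,1):0^1=1 (0,0):0^0=0 -> mex({0, 1}) = 2
G(3): splits (0,2):0^2=2 (1,1):1^1=0 (0,1):0^1=1 -> mex({0, 1, 2}) = 3
G(4): splits (0,3):0^3=3 (1,2):1^2=3 (0,2):0^2=2 (1,1):1^1=0 -> mex({0, 2, 3}) = 1
G(5): splits (0,4):0^1=1 (1,3):1^3=2 (2,2):2^2=0 (0,3):0^3=3 (1,2):1^2=3 -> mex({0, 1, 2, 3}) = 4
G(6) = mex({0, 1, 2, 4}) = 3
G(7) = mex({0, 1, 3, 4, 5}) = 2
G(8) = mex({0, 2, 3, 5, 6}) = 1
G(9) = mex({0, 1, 2, 3, 6, 7}) = 4
G(10) = mex({0, 1, 3, 4, 5, 7}) = 2
G(11) = mex({0, 1, 2, 3, 4, 5}) = 6
G(12) = mex({0, 1, 2, 3, 5, 6, 7}) = 4
G(13) = mex({0, 2, 3, 4, 6, 7}) = 1
G(14) = mex({0, 1, 4, 5, 6, 7}) = 2
G(15) = mex({0, 1, 2, 3, 4, 5, 6}) = 7
G(16) = mex({0, 2, 3, 5, 6, 7}) = 1
G(17) = mex({0, 1, 2, 3, 5, 6, 7}) = 4
Therefore G(17) = 4.

4


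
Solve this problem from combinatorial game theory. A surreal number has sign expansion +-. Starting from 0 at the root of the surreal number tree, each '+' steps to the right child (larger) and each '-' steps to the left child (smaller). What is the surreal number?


Sign expansion: +-
Rule: track bounds (lo, hi), initially (-inf, +inf). On '+', the current value becomes lo and we move to the simplest number in (value, hi): value + 1 if hi = +inf, otherwise the midpoint (value + hi)/2. On '-', the current value becomes hi and we move to value - 1 if lo = -inf, otherwise the midpoint (lo + value)/2.
Start at 0.
Step 1: sign = +, move right. Bounds: (0, +inf). Value = 1
Step 2: sign = -, move left. Bounds: (0, 1). Value = 1/2
The surreal number with sign expansion +- is 1/2.

1/2


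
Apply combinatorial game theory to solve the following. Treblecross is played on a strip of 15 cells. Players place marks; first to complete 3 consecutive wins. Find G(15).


Treblecross: place X on empty cells; 3-in-a-row wins.
Playing within two cells of an existing X lets the opponent win at once, so sensible play treats the cells i-2..i+2 around each X as dead. The player left with no safe cell loses, so this is a normal-play take-away game on strips of safe cells.
Placing X at cell i (0-indexed) of a strip of k safe cells leaves independent strips of sizes max(0, i-2) and max(0, k-i-3). Hence G(k) = mex{ G(max(0,i-2)) XOR G(max(0,k-i-3)) : 0 <= i < k }, with G(0) = 0.
G(1): splits (0,0):0^0=0 -> mex({0}) = 1
G(2): splits (0,0):0^0=0 -> mex({0}) = 1
G(3): splits (0,0):0^0=0 -> mex({0}) = 1
G(4): splits (0,1):0^1=1 (0,0):0^0=0 -> mex({0, 1}) = 2
G(5): splits (0,2):0^1=1 (0,1):0^1=1 (0,0):0^0=0 -> mex({0, 1}) = 2
G(6) = mex({1}) = 0
G(7) = mex({0, 1, 2}) = 3
G(8) = mex({0, 1, 2}) = 3
G(9) = mex({0, 2}) = 1
G(10) = mex({0, 2, 3}) = 1
G(11) = mex({0, 3}) = 1
G(12) = mex({1, 3}) = 0
G(13) = mex({0, 1, 2, 3}) = 4
G(14) = mex({0, 1, 2}) = 3
G(15) = mex({0, 1, 2}) = 3
Therefore G(15) = 3.

3


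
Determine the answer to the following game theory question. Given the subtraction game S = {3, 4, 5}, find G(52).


The subtraction set is S = {3, 4, 5}.
G(k) = mex{ G(k - s) : s in S, s <= k }. We compute iteratively: G(0) = 0.
G(1) = mex({}) = 0
G(2) = mex({}) = 0
G(3) = mex({0}) = 1
G(4) = mex({0}) = 1
G(5) = mex({0}) = 1
G(6) = mex({0, 1}) = 2
G(7) = mex({0, 1}) = 2
G(8) = mex({1}) = 0
G(9) = mex({1, 2}) = 0
G(10) = mex({1, 2}) = 0
G(11) = mex({0, 2}) = 1
G(12) = mex({0, 2}) = 1
Observe that G(8)..G(12) = 0, 0, 0, 1, 1 repeats G(0)..G(4) = 0, 0, 0, 1, 1.
For k >= max(S) = 5, G(k) is determined by the previous 5 values G(k-5)..G(k-1); a window of 5 consecutive values has recurred shifted by 8, so by induction G(k + 8) = G(k) for all k >= 0: the sequence is periodic from the start with period 8.
One period: G(0..7) = 0, 0, 0, 1, 1, 1, 2, 2.
52 mod 8 = 4, so G(52) = G(4) = 1.

1


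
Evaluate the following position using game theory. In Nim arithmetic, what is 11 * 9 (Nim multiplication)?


Nim multiplication is bilinear over XOR: (u XOR v) * w = (u*w) XOR (v*w).
So we split each operand into its bit components and XOR the pairwise Nim products.
11 = 1 + 2 + 8 (as XOR of powers of 2).
9 = 1 + 8 (as XOR of powers of 2).
Using the standard Nim-product table on single bits:
  2*2 = 3,   2*4 = 8,   2*8 = 12,
  4*4 = 6,   4*8 = 11,  8*8 = 13,
and  1*x = x (identity), k*l = l*k (commutative).
Pairwise Nim products:
  1 * 1 = 1
  1 * 8 = 8
  2 * 1 = 2
  2 * 8 = 12
  8 * 1 = 8
  8 * 8 = 13
XOR them: 1 XOR 8 XOR 2 XOR 12 XOR 8 XOR 13 = 2.
Result: 11 * 9 = 2 (in Nim).

2


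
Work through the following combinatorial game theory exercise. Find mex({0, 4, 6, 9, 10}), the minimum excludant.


Set = {0, 4, 6, 9, 10}
0 is in the set.
1 is NOT in the set. This is the mex.
mex = 1

1


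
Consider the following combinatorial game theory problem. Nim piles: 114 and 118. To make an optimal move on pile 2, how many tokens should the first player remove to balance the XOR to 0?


Piles: 114 and 118
Current XOR: 114 XOR 118 = 4 (non-zero, so this is an N-position).
To make the XOR zero, we need to find a move that balances the piles.
For pile 2 (size 118): target = 118 XOR 4 = 114
We reduce pile 2 from 118 to 114.
Tokens removed: 118 - 114 = 4
Verification: 114 XOR 114 = 0

4


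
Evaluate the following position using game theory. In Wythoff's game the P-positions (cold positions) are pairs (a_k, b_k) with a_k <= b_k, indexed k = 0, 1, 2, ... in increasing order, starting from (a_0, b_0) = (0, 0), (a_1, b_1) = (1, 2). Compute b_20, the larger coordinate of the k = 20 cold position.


By Wythoff's theorem, a_k = floor(k * phi) and b_k = floor(k * phi^2) = a_k + k, where phi = (1 + sqrt(5))/2 is the golden ratio.
phi = (1 + sqrt(5))/2 = 1.618034
phi^2 = phi + 1 = 2.618034
k = 20
k * phi^2 = 20 * 2.618034 = 52.360680
b_20 = floor(k * phi^2) = 52 (check: a_20 + k = 32 + 20 = 52)

52


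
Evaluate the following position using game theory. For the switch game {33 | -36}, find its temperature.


The game is {33 | -36}, a switch {a | b} with numbers a > b.
Cooling {a | b} by t gives {a - t | b + t}, which stops being hot when a - t = b + t, i.e. at t = (a - b)/2. So the temperature of a switch is (a - b)/2.
Temperature = (Left option - Right option) / 2
= (33 - (-36)) / 2
= 69 / 2
= 69/2

69/2


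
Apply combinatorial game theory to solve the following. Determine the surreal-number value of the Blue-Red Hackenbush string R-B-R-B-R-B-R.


Edges (from ground): R-B-R-B-R-B-R
By Berlekamp's sign-expansion rule, a Blue-Red Hackenbush stalk has the value of the surreal number whose sign sequence is the edge sequence with B -> + and R -> -.
Sign sequence: -+-+-+-
Trace the sign expansion in the surreal number tree, starting from 0:
Edge 1: R (sign -) -> bounds (-inf, 0), value = -1
Edge 2: B (sign +) -> bounds (-1, 0), value = -1/2
Edge 3: R (sign -) -> bounds (-1, -1/2), value = -3/4
Edge 4: B (sign +) -> bounds (-3/4, -1/2), value = -5/8
Edge 5: R (sign -) -> bounds (-3/4, -5/8), value = -11/16
Edge 6: B (sign +) -> bounds (-11/16, -5/8), value = -21/32
Edge 7: R (sign -) -> bounds (-11/16, -21/32), value = -43/64
Game value = -43/64

-43/64


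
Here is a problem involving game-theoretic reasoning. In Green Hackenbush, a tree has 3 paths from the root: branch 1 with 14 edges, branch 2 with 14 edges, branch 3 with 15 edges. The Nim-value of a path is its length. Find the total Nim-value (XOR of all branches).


The tree has 3 branches from the ground vertex.
In Green Hackenbush, the Nim-value of a simple path of length k is k.
Branch 1: length 14, Nim-value = 14
Branch 2: length 14, Nim-value = 14
Branch 3: length 15, Nim-value = 15
Total Nim-value = XOR of all branch values:
0 XOR 14 = 14
14 XOR 14 = 0
0 XOR 15 = 15
Nim-value of the tree = 15

15


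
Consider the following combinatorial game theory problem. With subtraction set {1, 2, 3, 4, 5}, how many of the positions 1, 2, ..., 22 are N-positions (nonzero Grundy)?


Subtraction set S = {1, 2, 3, 4, 5}, so G(n) = n mod 6.
G(n) = 0 when n is a multiple of 6.
Multiples of 6 in [1, 22]: 3
N-positions (nonzero Grundy) = 22 - 3 = 19

19


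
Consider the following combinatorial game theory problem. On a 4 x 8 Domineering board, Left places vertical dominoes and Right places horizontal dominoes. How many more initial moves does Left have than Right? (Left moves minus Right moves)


Board is 4 x 8 (rows x cols).
Left (vertical) placements: (rows-1) * cols = 3 * 8 = 24
Right (horizontal) placements: rows * (cols-1) = 4 * 7 = 28
Advantage = Left - Right = 24 - 28 = -4

-4


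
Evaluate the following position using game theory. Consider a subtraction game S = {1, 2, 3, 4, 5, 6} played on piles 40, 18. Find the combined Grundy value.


Subtraction set: {1, 2, 3, 4, 5, 6}
For this subtraction set, G(n) = n mod 7 (period = max + 1 = 7).
Pile 1 (size 40): G(40) = 40 mod 7 = 5
Pile 2 (size 18): G(18) = 18 mod 7 = 4
Total Grundy value = XOR of all: 5 XOR 4 = 1

1


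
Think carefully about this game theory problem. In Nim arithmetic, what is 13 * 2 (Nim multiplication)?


Nim multiplication is bilinear over XOR: (u XOR v) * w = (u*w) XOR (v*w).
So we split each operand into its bit components and XOR the pairwise Nim products.
13 = 1 + 4 + 8 (as XOR of powers of 2).
2 = 2 (as XOR of powers of 2).
Using the standard Nim-product table on single bits:
  2*2 = 3,   2*4 = 8,   2*8 = 12,
  4*4 = 6,   4*8 = 11,  8*8 = 13,
and  1*x = x (identity), k*l = l*k (commutative).
Pairwise Nim products:
  1 * 2 = 2
  4 * 2 = 8
  8 * 2 = 12
XOR them: 2 XOR 8 XOR 12 = 6.
Result: 13 * 2 = 6 (in Nim).

6


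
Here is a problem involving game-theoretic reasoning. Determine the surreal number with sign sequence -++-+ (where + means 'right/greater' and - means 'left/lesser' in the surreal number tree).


Sign expansion: -++-+
Rule: track bounds (lo, hi), initially (-inf, +inf). On '+', the current value becomes lo and we move to the simplest number in (value, hi): value + 1 if hi = +inf, otherwise the midpoint (value + hi)/2. On '-', the current value becomes hi and we move to value - 1 if lo = -inf, otherwise the midpoint (lo + value)/2.
Start at 0.
Step 1: sign = -, move left. Bounds: (-inf, 0). Value = -1
Step 2: sign = +, move right. Bounds: (-1, 0). Value = -1/2
Step 3: sign = +, move right. Bounds: (-1/2, 0). Value = -1/4
Step 4: sign = -, move left. Bounds: (-1/2, -1/4). Value = -3/8
Step 5: sign = +, move right. Bounds: (-3/8, -1/4). Value = -5/16
The surreal number with sign expansion -++-+ is -5/16.

-5/16


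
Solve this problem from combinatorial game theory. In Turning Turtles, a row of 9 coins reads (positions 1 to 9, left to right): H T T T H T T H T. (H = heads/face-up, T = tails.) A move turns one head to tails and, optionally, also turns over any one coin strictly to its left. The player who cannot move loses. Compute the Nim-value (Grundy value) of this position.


Coins: H T T T H T T H T
Key fact: a single head at position k behaves exactly like a Nim heap of size k (turning it to T and optionally flipping a coin at j < k corresponds to moving the heap from k to j, or to 0), and heads combine as a disjunctive sum (two heads at the same place would cancel, matching j XOR j = 0). So the Nim-value is the XOR of the 1-indexed positions of the heads.
Face-up positions (1-indexed): [1, 5, 8]
XOR 0 with 1: 0 XOR 1 = 1
XOR 1 with 5: 1 XOR 5 = 4
XOR 4 with 8: 4 XOR 8 = 12
Nim-value = 12

12


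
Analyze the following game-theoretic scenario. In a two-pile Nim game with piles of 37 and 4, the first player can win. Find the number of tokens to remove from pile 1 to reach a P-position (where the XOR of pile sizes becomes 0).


Piles: 37 and 4
Current XOR: 37 XOR 4 = 33 (non-zero, so this is an N-position).
To make the XOR zero, we need to find a move that balances the piles.
For pile 1 (size 37): target = 37 XOR 33 = 4
We reduce pile 1 from 37 to 4.
Tokens removed: 37 - 4 = 33
Verification: 4 XOR 4 = 0

33


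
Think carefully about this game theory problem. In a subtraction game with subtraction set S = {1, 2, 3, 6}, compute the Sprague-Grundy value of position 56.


The subtraction set is S = {1, 2, 3, 6}.
G(k) = mex{ G(k - s) : s in S, s <= k }. We compute iteratively: G(0) = 0.
G(1) = mex({0}) = 1
G(2) = mex({0, 1}) = 2
G(3) = mex({0, 1, 2}) = 3
G(4) = mex({1, 2, 3}) = 0
G(5) = mex({0, 2, 3}) = 1
G(6) = mex({0, 1, 3}) = 2
G(7) = mex({0, 1, 2}) = 3
G(8) = mex({1, 2, 3}) = 0
G(9) = mex({0, 2, 3}) = 1
Observe that G(4)..G(9) = 0, 1, 2, 3, 0, 1 repeats G(0)..G(5) = 0, 1, 2, 3, 0, 1.
For k >= max(S) = 6, G(k) is determined by the previous 6 values G(k-6)..G(k-1); a window of 6 consecutive values has recurred shifted by 4, so by induction G(k + 4) = G(k) for all k >= 0: the sequence is periodic from the start with period 4.
One period: G(0..3) = 0, 1, 2, 3.
56 mod 4 = 0, so G(56) = G(0) = 0.

0


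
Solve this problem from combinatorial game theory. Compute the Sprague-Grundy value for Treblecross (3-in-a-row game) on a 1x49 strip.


Treblecross: place X on empty cells; 3-in-a-row wins.
Playing within two cells of an existing X lets the opponent win at once, so sensible play treats the cells i-2..i+2 around each X as dead. The player left with no safe cell loses, so this is a normal-play take-away game on strips of safe cells.
Placing X at cell i (0-indexed) of a strip of k safe cells leaves independent strips of sizes max(0, i-2) and max(0, k-i-3). Hence G(k) = mex{ G(max(0,i-2)) XOR G(max(0,k-i-3)) : 0 <= i < k }, with G(0) = 0.
G(1): splits (0,0):0^0=0 -> mex({0}) = 1
G(2): splits (0,0):0^0=0 -> mex({0}) = 1
G(3): splits (0,0):0^0=0 -> mex({0}) = 1
G(4): splits (0,1):0^1=1 (0,0):0^0=0 -> mex({0, 1}) = 2
G(5): splits (0,2):0^1=1 (0,1):0^1=1 (0,0):0^0=0 -> mex({0, 1}) = 2
G(6) = mex({1}) = 0
G(7) = mex({0, 1, 2}) = 3
G(8) = mex({0, 1, 2}) = 3
G(9) = mex({0, 2}) = 1
G(10) = mex({0, 2, 3}) = 1
G(11) = mex({0, 3}) = 1
G(12) = mex({1, 3}) = 0
G(13) = mex({0, 1, 2, 3}) = 4
G(14) = mex({0, 1, 2}) = 3
G(15) = mex({0, 1, 2}) = 3
G(16) = mex({0, 1, 2, 4}) = 3
G(17) = mex({0, 1, 3, 4}) = 2
G(18) = mex({0, 1, 3, 4}) = 2
G(19) = mex({0, 1, 3, 5}) = 2
G(20) = mex({0, 1, 2, 3, 5}) = 4
G(21) = mex({0, 1, 2, 3, 5}) = 4
G(22) = mex({1, 2, 6}) = 0
G(23) = mex({0, 1, 2, 3, 4, 6}) = 5
G(24) = mex({0, 1, 2, 3, 4}) = 5
G(25) = mex({0, 1, 3, 4, 7}) = 2
G(26) = mex({0, 1, 3, 4, 5, 7}) = 2
G(27) = mex({0, 1, 3, 5}) = 2
G(28) = mex({0, 1, 2, 5}) = 3
G(29) = mex({0, 1, 2, 4, 5, 6}) = 3
G(30) = mex({1, 2, 4, 6}) = 0
G(31) = mex({0, 1, 2, 3, 4, 6}) = 5
G(32) = mex({1, 2, 3, 4, 7}) = 0
G(33) = mex({0, 3, 7}) = 1
G(34) = mex({0, 2, 3, 5, 7}) = 1
G(35) = mex({0, 2, 3, 5, 6}) = 1
G(36) = mex({0, 1, 2, 5, 6}) = 3
G(37) = mex({0, 1, 2, 4, 5, 6}) = 3
G(38) = mex({0, 1, 2, 4}) = 3
G(39) = mex({0, 1, 2, 3, 4, 7}) = 5
G(40) = mex({0, 1, 2, 3, 4, 5, 7}) = 6
G(41) = mex({0, 1, 2, 3, 5, 7}) = 4
G(42) = mex({0, 1, 2, 3, 5, 6, 7}) = 4
G(43) = mex({0, 2, 3, 5, 6}) = 1
G(44) = mex({1, 2, 3, 4, 5, 6}) = 0
G(45) = mex({0, 1, 2, 3, 4, 6, 7}) = 5
G(46) = mex({0, 1, 2, 3, 4, 7}) = 5
G(47) = mex({0, 1, 2, 3, 4, 5, 7}) = 6
G(48) = mex({0, 1, 2, 3, 4, 5, 7}) = 6
G(49) = mex({0, 1, 3, 4, 5, 7}) = 2
Therefore G(49) = 2.

2


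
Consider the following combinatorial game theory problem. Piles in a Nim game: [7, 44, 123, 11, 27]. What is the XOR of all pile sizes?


We need the XOR (exclusive or) of all pile sizes.
After XOR-ing pile 1 (size 7): 0 XOR 7 = 7
After XOR-ing pile 2 (size 44): 7 XOR 44 = 43
After XOR-ing pile 3 (size 123): 43 XOR 123 = 80
After XOR-ing pile 4 (size 11): 80 XOR 11 = 91
After XOR-ing pile 5 (size 27): 91 XOR 27 = 64
The Nim-value of this position is 64.

64


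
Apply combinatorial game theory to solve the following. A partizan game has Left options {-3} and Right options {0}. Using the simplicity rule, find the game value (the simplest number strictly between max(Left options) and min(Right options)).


Left options: {-3}, max = -3
Right options: {0}, min = 0
All options are numbers and max(Left) < min(Right), so by the simplicity theorem the value is the simplest (earliest-born) number strictly between -3 and 0.
Integers -2 through -1 all lie strictly between -3 and 0.
Among integers, the simplest (lowest birthday = smallest |n|; 0 is born on day 0, +-n on day n) is -1.
No non-integer in the interval can be simpler: if x is a non-integer in the interval, then floor(x) or ceil(x) also lies in the interval (the interval contains an integer), and both are proper prefixes of x's sign expansion, i.e. born earlier. So the game value is -1.
Game value = -1

-1


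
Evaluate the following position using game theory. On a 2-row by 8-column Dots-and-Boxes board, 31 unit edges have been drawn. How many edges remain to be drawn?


Grid: 2 x 8 boxes, i.e. 3 rows and 9 columns of dots.
Horizontal edges: (rows + 1) * cols = 3 * 8 = 24
Vertical edges: rows * (cols + 1) = 2 * 9 = 18
Total edges: 24 + 18 = 42
Edges drawn: 31
Remaining: 42 - 31 = 11

11


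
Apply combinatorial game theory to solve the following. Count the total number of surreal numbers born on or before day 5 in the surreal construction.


Day 0: {|} = 0 is born. Count = 1.
Day n: the number of surreal numbers born by day n is 2^(n+1) - 1.
By day 0: 2^1 - 1 = 1
By day 1: 2^2 - 1 = 3
By day 2: 2^3 - 1 = 7
By day 3: 2^4 - 1 = 15
By day 4: 2^5 - 1 = 31
By day 5: 2^6 - 1 = 63
By day 5: 63 surreal numbers.

63


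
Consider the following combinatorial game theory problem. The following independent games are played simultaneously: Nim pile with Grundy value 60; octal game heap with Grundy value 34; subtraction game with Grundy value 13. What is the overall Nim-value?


By the Sprague-Grundy theorem, the Grundy value of a sum of games is the XOR of individual Grundy values.
Nim pile: Grundy value = 60. Running XOR: 0 XOR 60 = 60
octal game heap: Grundy value = 34. Running XOR: 60 XOR 34 = 30
subtraction game: Grundy value = 13. Running XOR: 30 XOR 13 = 19
The combined Grundy value is 19.

19


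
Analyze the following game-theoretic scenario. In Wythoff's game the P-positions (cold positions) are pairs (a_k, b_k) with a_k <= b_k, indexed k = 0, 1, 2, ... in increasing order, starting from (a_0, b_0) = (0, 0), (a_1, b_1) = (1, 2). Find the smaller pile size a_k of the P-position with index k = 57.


By Wythoff's theorem, a_k = floor(k * phi) and b_k = floor(k * phi^2) = a_k + k, where phi = (1 + sqrt(5))/2 is the golden ratio.
phi = (1 + sqrt(5))/2 = 1.618034
k = 57
k * phi = 57 * 1.618034 = 92.227937
a_57 = floor(k * phi) = 92

92


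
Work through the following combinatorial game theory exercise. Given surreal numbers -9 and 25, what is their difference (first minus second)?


x = -9, y = 25
x - y = -9 - 25 = -34

-34


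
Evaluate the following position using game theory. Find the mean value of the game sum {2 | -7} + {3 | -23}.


G1 = {2 | -7}, G2 = {3 | -23}
Each is a switch {a | b} with numbers a > b; its mean value is (a + b)/2, and mean value is additive over game sums: m(G1 + G2) = m(G1) + m(G2).
Mean of G1 = (2 + (-7))/2 = -5/2 = -5/2
Mean of G2 = (3 + (-23))/2 = -20/2 = -10
Mean of G1 + G2 = -5/2 + -10 = -25/2

-25/2


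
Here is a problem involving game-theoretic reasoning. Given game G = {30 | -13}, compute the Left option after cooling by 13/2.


Original game: {30 | -13} (a switch {a | b} with a > b).
Cooling by t (for t below the temperature (a - b)/2 = 43/2) taxes each move by t: {a | b} cooled by t is {a - t | b + t}.
Cooling amount: t = 13/2
Cooled Left option: 30 - 13/2 = 47/2
Cooled Right option: -13 + 13/2 = -13/2
Cooled game: {47/2 | -13/2}
Left option = 47/2

47/2


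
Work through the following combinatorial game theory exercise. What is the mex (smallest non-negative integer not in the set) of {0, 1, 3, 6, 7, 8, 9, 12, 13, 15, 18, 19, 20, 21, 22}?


Set = {0, 1, 3, 6, 7, 8, 9, 12, 13, 15, 18, 19, 20, 21, 22}
0 is in the set.
1 is in the set.
2 is NOT in the set. This is the mex.
mex = 2

2


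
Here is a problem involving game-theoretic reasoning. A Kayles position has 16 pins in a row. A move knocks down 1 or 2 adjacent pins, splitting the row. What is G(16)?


Kayles: a move removes 1 or 2 adjacent pins from a contiguous row.
Removing pins from a row of k leaves two independent rows (a, b) with a + b = k - 1 (one pin) or a + b = k - 2 (two pins); an end removal gives a = 0.
By Sprague-Grundy, G(k) = mex{ G(a) XOR G(b) } over all these splits. G(0) = 0.
G(1): splits (0,0):0^0=0 -> mex({0}) = 1
G(2): splits (0,1):0^1=1 (0,0):0^0=0 -> mex({0, 1}) = 2
G(3): splits (0,2):0^2=2 (1,1):1^1=0 (0,1):0^1=1 -> mex({0, 1, 2}) = 3
G(4): splits (0,3):0^3=3 (1,2):1^2=3 (0,2):0^2=2 (1,1):1^1=0 -> mex({0, 2, 3}) = 1
G(5): splits (0,4):0^1=1 (1,3):1^3=2 (2,2):2^2=0 (0,3):0^3=3 (1,2):1^2=3 -> mex({0, 1, 2, 3}) = 4
G(6) = mex({0, 1, 2, 4}) = 3
G(7) = mex({0, 1, 3, 4, 5}) = 2
G(8) = mex({0, 2, 3, 5, 6}) = 1
G(9) = mex({0, 1, 2, 3, 6, 7}) = 4
G(10) = mex({0, 1, 3, 4, 5, 7}) = 2
G(11) = mex({0, 1, 2, 3, 4, 5}) = 6
G(12) = mex({0, 1, 2, 3, 5, 6, 7}) = 4
G(13) = mex({0, 2, 3, 4, 6, 7}) = 1
G(14) = mex({0, 1, 4, 5, 6, 7}) = 2
G(15) = mex({0, 1, 2, 3, 4, 5, 6}) = 7
G(16) = mex({0, 2, 3, 5, 6, 7}) = 1
Therefore G(16) = 1.

1
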